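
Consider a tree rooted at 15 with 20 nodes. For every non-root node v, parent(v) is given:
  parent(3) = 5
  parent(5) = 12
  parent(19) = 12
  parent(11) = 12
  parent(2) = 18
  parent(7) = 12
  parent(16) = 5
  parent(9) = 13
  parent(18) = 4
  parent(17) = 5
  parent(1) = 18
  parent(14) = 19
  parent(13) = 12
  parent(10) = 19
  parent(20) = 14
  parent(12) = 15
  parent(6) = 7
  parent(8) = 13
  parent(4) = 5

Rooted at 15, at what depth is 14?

3

Path from 15 to 14: 15 → 12 → 19 → 14, which has 3 edges.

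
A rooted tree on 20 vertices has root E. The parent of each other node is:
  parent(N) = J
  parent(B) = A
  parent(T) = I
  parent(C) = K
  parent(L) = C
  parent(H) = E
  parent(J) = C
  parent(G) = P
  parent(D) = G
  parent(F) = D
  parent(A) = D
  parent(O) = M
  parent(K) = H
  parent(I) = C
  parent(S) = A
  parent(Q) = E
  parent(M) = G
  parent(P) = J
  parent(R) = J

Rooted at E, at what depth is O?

8

Climbing from O to the root: O–M–G–P–J–C–K–H–E. That's 8 steps.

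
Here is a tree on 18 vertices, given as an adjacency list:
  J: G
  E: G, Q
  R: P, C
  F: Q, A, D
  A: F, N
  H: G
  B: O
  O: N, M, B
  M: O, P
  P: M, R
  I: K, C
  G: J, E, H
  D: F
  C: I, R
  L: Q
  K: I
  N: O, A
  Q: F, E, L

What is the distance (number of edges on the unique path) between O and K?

The path is O - M - P - R - C - I - K, which has 6 edges.

6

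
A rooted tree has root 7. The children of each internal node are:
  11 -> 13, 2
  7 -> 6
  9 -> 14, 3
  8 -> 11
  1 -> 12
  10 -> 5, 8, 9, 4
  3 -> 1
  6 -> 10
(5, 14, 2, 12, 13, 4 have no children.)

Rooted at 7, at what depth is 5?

3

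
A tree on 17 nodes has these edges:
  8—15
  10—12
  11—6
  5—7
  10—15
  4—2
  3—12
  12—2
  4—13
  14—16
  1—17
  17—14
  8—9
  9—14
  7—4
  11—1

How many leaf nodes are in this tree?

5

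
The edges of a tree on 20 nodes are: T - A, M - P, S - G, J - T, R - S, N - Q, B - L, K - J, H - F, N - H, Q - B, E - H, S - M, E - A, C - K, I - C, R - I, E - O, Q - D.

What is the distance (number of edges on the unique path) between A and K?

3

A - T - J - K: 3 edges.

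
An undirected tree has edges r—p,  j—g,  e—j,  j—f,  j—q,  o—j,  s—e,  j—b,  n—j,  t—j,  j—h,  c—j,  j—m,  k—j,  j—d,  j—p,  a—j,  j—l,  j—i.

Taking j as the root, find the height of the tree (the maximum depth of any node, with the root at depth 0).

2

The longest root-to-leaf path is j – p – r (2 edges).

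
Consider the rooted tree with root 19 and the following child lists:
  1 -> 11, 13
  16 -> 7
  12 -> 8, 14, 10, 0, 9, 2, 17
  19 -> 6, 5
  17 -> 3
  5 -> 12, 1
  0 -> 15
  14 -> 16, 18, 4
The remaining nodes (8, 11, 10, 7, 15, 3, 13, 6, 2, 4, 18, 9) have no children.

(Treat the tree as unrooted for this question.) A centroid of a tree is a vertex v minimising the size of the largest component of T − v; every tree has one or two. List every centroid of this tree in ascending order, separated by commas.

Removing 12 splits the tree into components of sizes 6, 5, 2, 2, 1, 1, 1, 1; the largest is 6 ≤ ⌊20/2⌋ = 10.
No neighbour of 12 does as well, so 12 is the unique centroid.

12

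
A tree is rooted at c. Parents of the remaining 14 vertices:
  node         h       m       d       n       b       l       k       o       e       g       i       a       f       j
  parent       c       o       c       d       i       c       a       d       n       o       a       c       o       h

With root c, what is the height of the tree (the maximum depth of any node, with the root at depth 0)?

3

A deepest node is e, reached by c → d → n → e.
That path has 3 edges, so the height is 3.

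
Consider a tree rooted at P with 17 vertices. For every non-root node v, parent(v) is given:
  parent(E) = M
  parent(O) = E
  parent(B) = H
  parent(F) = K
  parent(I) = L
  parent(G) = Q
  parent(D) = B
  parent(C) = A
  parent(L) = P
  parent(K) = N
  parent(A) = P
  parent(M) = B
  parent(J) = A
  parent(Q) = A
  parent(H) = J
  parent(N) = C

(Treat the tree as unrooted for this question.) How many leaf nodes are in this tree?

5

The leaves are D, F, G, I, O.
That is 5 leaves.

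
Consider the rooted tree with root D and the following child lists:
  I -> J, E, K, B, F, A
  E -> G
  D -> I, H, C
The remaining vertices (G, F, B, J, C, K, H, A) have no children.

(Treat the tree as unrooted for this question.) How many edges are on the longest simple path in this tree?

4

BFS from G reaches H last, at distance 4; BFS from H confirms no node is farther.
Path: G - E - I - D - H.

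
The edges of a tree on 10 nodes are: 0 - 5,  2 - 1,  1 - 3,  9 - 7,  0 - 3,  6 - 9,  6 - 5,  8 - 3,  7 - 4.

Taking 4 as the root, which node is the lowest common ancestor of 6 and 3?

6

Path 6→root: 6 9 7 4; path 3→root: 3 0 5 6 9 7 4.
First common node: 6.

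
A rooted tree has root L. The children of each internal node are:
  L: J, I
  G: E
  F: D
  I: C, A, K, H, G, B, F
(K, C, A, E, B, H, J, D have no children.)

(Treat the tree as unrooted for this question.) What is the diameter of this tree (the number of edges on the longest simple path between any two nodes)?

BFS from E reaches J last, at distance 4; BFS from J confirms no node is farther.
Path: E-G-I-L-J.

4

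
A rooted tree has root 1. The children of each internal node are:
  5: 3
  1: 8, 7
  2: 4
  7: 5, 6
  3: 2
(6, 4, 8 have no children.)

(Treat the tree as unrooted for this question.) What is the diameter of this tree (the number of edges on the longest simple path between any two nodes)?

6

BFS from 4 reaches 8 last, at distance 6; BFS from 8 confirms no node is farther.
Path: 4-2-3-5-7-1-8.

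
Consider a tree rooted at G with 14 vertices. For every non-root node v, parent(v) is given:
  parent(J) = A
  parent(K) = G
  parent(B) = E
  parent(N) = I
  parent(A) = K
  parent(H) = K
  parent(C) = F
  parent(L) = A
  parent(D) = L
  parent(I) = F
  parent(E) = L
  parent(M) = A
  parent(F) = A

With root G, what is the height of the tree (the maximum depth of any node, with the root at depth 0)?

The longest root-to-leaf path is G → K → A → F → I → N (5 edges).

5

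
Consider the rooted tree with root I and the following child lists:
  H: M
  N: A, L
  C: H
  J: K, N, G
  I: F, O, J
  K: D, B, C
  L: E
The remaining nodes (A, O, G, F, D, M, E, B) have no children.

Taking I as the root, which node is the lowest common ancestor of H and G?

Path H→root: H C K J I; path G→root: G J I.
First common node: J.

J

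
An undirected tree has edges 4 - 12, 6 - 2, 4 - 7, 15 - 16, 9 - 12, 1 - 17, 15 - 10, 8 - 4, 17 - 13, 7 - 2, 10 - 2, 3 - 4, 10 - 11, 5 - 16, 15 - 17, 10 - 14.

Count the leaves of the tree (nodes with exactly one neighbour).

9

The leaves are 1, 3, 5, 6, 8, 9, 11, 13, 14.
That is 9 leaves.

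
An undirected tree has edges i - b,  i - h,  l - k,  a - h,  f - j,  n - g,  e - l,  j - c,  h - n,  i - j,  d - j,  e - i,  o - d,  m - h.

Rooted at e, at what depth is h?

Path from e to h: e → i → h, which has 2 edges.

2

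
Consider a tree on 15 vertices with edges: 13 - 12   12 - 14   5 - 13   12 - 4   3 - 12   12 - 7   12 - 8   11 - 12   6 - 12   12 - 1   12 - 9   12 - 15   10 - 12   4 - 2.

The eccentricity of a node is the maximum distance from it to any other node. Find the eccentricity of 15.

A farthest node from 15 is 5 (2 also at distance 3).
The path 15 – 12 – 13 – 5 has 3 edges.

3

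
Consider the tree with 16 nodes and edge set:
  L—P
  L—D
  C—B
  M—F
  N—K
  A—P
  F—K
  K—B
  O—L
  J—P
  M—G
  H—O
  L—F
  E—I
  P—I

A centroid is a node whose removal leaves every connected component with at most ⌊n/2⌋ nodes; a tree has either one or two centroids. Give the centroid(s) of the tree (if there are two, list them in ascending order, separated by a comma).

Delete L: the remaining components have sizes 7, 5, 2, 1. Max 7 ≤ 8, so L is a centroid.
Every other node leaves some component of size > 8, so the centroid is unique.

L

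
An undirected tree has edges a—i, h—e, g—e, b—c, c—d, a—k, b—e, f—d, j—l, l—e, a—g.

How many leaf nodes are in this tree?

5

The leaves are f, h, i, j, k.
That is 5 leaves.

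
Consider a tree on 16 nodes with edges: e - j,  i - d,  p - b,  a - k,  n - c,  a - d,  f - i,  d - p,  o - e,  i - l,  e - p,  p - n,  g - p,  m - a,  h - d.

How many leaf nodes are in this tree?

The leaves are b, c, f, g, h, j, k, l, m, o.
That is 10 leaves.

10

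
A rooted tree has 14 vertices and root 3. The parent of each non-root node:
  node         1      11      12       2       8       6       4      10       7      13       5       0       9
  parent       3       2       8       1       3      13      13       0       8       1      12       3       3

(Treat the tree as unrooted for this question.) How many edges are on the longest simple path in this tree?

6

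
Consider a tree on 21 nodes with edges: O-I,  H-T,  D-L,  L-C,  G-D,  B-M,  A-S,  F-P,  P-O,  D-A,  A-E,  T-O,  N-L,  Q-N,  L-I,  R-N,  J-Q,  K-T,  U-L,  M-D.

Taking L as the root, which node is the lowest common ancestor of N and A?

L

N's ancestor chain is N, L and A's is A, D, L; they first meet at L.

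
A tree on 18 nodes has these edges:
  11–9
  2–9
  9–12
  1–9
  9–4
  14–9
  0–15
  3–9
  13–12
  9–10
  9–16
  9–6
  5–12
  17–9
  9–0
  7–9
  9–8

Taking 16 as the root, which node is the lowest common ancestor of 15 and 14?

9

15's ancestor chain is 15, 0, 9, 16 and 14's is 14, 9, 16; they first meet at 9.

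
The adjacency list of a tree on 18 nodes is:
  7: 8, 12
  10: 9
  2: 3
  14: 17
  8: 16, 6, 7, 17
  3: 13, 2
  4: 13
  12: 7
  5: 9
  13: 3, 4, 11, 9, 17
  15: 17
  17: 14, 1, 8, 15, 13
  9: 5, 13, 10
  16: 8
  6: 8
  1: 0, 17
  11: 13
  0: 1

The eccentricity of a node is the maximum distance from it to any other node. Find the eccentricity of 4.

5

Distances from 4 peak at 5, attained at 12.
4-13-17-8-7-12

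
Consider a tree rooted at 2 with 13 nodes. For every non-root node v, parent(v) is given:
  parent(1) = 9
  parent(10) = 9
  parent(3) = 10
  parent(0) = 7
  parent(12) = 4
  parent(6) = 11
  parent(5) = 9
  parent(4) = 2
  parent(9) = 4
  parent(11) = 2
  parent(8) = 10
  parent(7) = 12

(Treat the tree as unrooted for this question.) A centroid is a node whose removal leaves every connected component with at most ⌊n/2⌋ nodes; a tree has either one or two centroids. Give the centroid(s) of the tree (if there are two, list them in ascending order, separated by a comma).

Delete 4: the remaining components have sizes 6, 3, 3. Max 6 ≤ 6, so 4 is a centroid.
No neighbour of 4 does as well, so 4 is the unique centroid.

4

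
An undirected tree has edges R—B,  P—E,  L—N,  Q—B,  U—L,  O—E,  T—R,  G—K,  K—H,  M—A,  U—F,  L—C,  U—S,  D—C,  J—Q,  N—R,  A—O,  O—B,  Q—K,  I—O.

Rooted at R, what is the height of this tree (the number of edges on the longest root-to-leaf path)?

The longest root-to-leaf path is R → N → L → C → D (4 edges).

4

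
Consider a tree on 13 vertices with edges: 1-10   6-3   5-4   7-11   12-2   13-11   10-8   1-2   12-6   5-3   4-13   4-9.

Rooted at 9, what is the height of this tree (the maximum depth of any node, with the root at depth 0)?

9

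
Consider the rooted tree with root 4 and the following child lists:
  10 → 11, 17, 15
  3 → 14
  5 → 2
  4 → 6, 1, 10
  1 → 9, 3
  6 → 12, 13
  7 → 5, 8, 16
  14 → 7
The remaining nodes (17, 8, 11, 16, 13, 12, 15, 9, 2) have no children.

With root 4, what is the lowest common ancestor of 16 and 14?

14

16's ancestor chain is 16, 7, 14, 3, 1, 4 and 14's is 14, 3, 1, 4; they first meet at 14.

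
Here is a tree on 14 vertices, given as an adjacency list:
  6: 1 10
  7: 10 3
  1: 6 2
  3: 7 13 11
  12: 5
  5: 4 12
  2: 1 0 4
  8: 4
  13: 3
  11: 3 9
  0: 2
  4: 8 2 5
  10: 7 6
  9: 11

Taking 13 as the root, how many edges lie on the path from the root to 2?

13–3–7–10–6–1–2 — 6 edges.

6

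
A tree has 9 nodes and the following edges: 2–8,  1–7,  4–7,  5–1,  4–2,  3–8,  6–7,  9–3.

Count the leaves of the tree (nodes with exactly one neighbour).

3

Degree-1 nodes: 5, 6, 9 — 3 of them.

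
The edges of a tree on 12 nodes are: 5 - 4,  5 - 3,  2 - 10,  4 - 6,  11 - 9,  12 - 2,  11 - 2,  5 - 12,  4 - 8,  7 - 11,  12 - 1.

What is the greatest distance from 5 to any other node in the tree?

The node farthest from 5 is 7 (9 also at distance 4), via 5–12–2–11–7 — 4 edges.

4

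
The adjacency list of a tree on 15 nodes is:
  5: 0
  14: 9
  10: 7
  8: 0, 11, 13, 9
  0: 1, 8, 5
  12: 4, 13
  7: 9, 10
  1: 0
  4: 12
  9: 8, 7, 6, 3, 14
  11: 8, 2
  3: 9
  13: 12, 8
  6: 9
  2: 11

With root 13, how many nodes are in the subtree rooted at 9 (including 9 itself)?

6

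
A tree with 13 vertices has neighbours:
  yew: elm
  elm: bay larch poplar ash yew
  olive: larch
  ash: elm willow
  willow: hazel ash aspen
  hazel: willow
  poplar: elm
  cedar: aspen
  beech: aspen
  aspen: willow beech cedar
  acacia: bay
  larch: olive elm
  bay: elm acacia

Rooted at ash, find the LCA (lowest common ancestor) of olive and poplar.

elm

Ancestors of olive (toward the root): olive, larch, elm, ash.
Ancestors of poplar: poplar, elm, ash.
The deepest node appearing in both lists is elm.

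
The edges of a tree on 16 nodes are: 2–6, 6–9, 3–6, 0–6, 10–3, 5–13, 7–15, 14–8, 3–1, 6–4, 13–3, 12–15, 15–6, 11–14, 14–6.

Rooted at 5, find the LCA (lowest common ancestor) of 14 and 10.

Path 14→root: 14 6 3 13 5; path 10→root: 10 3 13 5.
First common node: 3.

3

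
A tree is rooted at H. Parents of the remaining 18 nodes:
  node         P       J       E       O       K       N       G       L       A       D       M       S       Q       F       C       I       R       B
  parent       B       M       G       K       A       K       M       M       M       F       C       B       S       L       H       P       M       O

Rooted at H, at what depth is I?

Climbing from I to the root: I–P–B–O–K–A–M–C–H. That's 8 steps.

8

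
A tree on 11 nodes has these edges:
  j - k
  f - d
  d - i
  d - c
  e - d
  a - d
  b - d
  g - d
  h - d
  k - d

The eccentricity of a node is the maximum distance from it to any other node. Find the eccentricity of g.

A farthest node from g is j.
The path g–d–k–j has 3 edges.

3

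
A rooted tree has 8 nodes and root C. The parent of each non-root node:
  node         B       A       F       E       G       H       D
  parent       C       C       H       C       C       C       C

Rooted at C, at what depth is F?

2

Climbing from F to the root: F – H – C. That's 2 steps.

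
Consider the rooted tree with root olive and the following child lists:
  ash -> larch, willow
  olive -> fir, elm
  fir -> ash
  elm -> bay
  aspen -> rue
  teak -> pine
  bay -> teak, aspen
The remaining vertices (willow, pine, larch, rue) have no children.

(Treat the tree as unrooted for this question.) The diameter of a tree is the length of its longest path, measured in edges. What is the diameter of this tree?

A longest path is pine–teak–bay–elm–olive–fir–ash–larch, with 7 edges.

7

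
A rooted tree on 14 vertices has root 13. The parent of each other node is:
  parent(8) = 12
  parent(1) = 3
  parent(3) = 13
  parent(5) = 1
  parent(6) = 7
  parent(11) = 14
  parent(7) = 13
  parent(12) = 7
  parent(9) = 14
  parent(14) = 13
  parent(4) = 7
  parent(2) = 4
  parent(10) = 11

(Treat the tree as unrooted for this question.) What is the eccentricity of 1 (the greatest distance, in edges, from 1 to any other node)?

5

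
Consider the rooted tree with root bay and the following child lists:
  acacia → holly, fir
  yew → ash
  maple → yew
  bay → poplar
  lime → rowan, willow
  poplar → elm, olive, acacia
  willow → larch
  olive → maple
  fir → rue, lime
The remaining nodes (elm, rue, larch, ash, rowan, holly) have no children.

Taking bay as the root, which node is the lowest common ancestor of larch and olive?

larch's ancestor chain is larch, willow, lime, fir, acacia, poplar, bay and olive's is olive, poplar, bay; they first meet at poplar.

poplar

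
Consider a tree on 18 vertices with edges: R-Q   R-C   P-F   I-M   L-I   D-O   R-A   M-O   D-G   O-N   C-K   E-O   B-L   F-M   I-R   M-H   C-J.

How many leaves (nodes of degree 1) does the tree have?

The leaves are A, B, E, G, H, J, K, N, P, Q.
That is 10 leaves.

10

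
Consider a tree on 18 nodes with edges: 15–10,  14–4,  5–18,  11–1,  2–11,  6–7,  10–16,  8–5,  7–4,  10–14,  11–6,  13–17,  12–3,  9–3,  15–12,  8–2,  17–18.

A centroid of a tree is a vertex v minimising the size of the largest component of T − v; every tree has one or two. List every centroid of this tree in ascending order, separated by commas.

6, 7

If 7 is removed the pieces have sizes 9, 8, all ≤ ⌊18/2⌋ = 9.
Its neighbour 6 also leaves a largest component of size 9, so both are centroids.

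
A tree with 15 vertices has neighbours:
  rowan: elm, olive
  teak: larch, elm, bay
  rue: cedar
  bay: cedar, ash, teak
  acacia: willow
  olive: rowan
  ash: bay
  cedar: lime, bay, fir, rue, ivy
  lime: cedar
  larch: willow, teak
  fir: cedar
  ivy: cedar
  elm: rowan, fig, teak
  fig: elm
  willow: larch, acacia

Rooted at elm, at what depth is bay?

2

Path from elm to bay: elm → teak → bay, which has 2 edges.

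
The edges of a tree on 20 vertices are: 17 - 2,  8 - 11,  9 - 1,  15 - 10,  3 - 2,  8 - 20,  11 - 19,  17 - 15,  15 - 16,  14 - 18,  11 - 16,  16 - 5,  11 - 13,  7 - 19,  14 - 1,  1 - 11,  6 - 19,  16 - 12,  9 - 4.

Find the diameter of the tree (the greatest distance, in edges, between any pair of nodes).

8

A longest path is 3 – 2 – 17 – 15 – 16 – 11 – 1 – 14 – 18, with 8 edges.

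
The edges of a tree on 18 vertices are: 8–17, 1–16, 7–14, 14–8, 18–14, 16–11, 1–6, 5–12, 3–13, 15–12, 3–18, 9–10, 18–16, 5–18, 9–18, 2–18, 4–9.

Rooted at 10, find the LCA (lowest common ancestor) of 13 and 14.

18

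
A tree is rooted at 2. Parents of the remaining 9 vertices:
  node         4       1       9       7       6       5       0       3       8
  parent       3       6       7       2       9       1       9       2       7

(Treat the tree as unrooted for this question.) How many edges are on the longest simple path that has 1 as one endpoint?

Distances from 1 peak at 6, attained at 4.
1–6–9–7–2–3–4

6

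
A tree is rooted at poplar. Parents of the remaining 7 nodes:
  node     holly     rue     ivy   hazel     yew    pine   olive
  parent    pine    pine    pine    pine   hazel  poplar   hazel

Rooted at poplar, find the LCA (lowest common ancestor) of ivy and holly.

ivy's ancestor chain is ivy, pine, poplar and holly's is holly, pine, poplar; they first meet at pine.

pine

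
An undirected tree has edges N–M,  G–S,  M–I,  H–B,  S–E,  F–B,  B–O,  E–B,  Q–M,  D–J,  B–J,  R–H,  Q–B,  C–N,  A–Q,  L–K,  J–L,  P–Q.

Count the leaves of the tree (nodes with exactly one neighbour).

10

The leaves are A, C, D, F, G, I, K, O, P, R.
That is 10 leaves.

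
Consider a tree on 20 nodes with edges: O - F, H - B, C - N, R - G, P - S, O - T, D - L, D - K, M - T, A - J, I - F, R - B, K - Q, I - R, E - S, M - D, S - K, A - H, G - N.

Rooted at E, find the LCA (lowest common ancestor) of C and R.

Ancestors of C (toward the root): C, N, G, R, I, F, O, T, M, D, K, S, E.
Ancestors of R: R, I, F, O, T, M, D, K, S, E.
The deepest node appearing in both lists is R.

R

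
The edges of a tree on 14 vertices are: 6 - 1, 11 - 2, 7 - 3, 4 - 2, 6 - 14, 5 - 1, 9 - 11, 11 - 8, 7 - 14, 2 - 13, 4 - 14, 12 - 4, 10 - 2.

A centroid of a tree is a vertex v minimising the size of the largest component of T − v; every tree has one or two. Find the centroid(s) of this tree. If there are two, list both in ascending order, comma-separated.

4

Removing 4 splits the tree into components of sizes 6, 6, 1; the largest is 6 ≤ ⌊14/2⌋ = 7.
No neighbour of 4 does as well, so 4 is the unique centroid.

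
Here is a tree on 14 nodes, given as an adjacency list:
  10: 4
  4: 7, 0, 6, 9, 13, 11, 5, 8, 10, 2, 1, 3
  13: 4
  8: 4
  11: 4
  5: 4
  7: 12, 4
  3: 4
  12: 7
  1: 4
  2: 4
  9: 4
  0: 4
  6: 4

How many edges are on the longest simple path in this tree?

Starting from 12, a farthest node is 2 at distance 3.
One longest path: 12 – 7 – 4 – 2.
So the diameter is 3.

3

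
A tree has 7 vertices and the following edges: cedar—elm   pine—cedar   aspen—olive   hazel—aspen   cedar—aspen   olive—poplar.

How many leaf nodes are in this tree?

4

Degree-1 nodes: elm, hazel, pine, poplar — 4 of them.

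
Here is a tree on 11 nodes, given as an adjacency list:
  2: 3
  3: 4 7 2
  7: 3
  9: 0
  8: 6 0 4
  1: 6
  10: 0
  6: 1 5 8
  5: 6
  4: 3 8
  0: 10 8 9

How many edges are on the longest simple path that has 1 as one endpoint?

Distances from 1 peak at 5, attained at 7 (2 also at distance 5).
1 – 6 – 8 – 4 – 3 – 7

5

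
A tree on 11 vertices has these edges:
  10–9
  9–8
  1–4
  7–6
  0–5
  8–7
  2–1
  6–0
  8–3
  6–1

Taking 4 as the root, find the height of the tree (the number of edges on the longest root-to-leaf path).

6

A deepest node is 10, reached by 4–1–6–7–8–9–10.
That path has 6 edges, so the height is 6.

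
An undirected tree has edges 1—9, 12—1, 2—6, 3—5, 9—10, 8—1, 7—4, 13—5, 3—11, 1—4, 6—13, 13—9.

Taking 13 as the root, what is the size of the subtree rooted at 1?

The subtree rooted at 1 contains: 1, 4, 12, 8, 7 — 5 nodes.

5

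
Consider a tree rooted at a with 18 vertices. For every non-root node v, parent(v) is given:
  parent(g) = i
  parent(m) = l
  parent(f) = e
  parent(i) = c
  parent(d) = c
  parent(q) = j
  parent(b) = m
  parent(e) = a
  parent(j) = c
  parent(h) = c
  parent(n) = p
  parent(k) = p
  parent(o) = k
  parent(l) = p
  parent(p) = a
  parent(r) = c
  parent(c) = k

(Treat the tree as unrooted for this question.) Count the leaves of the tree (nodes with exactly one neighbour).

The leaves are b, d, f, g, h, n, o, q, r.
That is 9 leaves.

9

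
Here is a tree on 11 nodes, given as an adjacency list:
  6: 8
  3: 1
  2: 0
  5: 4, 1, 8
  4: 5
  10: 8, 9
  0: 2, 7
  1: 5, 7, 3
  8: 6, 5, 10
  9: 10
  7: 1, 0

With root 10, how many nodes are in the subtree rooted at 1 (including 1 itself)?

5

1's subtree: {1, 7, 3, 0, 2}, size 5.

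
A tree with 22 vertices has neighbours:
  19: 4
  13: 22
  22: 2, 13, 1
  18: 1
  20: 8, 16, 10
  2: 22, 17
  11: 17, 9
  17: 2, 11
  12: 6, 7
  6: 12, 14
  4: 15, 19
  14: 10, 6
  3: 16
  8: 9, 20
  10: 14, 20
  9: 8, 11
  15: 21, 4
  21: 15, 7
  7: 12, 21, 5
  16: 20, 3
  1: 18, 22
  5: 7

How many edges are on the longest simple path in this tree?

17

BFS from 18 reaches 19 last, at distance 17; BFS from 19 confirms no node is farther.
Path: 18-1-22-2-17-11-9-8-20-10-14-6-12-7-21-15-4-19.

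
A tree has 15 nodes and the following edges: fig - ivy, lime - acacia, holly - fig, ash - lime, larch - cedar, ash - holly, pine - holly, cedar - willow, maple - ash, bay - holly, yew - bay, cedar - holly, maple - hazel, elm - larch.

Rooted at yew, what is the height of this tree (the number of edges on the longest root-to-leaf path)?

5

hazel sits deepest: yew – bay – holly – ash – maple – hazel — 5 edges from the root.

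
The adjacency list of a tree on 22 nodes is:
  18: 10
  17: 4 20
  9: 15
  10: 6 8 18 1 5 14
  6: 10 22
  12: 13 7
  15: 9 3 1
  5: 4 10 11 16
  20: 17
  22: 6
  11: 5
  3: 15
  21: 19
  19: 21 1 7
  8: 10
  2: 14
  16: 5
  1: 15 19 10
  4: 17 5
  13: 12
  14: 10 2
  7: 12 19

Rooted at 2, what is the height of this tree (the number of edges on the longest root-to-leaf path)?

7

A deepest node is 13, reached by 2 → 14 → 10 → 1 → 19 → 7 → 12 → 13.
That path has 7 edges, so the height is 7.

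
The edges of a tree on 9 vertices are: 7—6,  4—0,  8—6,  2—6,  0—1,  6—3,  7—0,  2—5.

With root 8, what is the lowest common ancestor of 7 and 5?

6

7's ancestor chain is 7, 6, 8 and 5's is 5, 2, 6, 8; they first meet at 6.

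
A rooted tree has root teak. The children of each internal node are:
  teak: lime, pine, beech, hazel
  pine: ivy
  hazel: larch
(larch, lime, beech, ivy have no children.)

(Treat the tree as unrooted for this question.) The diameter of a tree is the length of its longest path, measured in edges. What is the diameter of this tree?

4

A longest path is larch–hazel–teak–pine–ivy, with 4 edges.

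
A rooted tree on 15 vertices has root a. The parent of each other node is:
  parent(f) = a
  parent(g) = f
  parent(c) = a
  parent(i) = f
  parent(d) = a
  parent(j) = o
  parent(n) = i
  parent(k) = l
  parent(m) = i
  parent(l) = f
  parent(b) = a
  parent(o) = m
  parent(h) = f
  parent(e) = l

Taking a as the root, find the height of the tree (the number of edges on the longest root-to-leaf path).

5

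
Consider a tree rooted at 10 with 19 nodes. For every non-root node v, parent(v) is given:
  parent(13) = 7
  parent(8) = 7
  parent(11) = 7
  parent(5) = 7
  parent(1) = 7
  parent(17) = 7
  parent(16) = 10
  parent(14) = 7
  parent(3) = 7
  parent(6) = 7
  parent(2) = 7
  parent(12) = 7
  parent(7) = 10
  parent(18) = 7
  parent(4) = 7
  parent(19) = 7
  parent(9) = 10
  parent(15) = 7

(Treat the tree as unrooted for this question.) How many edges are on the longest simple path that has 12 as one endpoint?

The node farthest from 12 is 9 (16 also at distance 3), via 12–7–10–9 — 3 edges.

3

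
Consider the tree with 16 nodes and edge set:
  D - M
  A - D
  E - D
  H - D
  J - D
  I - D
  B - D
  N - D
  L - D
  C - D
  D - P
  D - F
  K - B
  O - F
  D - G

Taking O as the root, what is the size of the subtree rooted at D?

The subtree rooted at D contains: D, G, N, B, C, H, I, L, E, P, J, A, M, K — 14 nodes.

14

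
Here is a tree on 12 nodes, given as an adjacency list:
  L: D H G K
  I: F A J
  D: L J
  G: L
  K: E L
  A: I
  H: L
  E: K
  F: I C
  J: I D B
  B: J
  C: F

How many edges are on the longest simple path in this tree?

A longest path is E - K - L - D - J - I - F - C, with 7 edges.

7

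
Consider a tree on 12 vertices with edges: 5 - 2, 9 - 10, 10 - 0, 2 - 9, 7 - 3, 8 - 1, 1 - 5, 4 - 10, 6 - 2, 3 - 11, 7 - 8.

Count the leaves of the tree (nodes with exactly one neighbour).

Degree-1 nodes: 0, 4, 6, 11 — 4 of them.

4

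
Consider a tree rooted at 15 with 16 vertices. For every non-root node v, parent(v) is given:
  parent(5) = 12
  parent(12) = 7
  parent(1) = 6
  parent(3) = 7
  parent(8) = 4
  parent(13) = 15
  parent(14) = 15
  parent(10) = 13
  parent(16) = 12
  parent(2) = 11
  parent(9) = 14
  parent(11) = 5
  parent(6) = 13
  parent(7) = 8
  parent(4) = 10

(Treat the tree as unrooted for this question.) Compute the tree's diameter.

11

Starting from 2, a farthest node is 9 at distance 11.
One longest path: 2-11-5-12-7-8-4-10-13-15-14-9.
So the diameter is 11.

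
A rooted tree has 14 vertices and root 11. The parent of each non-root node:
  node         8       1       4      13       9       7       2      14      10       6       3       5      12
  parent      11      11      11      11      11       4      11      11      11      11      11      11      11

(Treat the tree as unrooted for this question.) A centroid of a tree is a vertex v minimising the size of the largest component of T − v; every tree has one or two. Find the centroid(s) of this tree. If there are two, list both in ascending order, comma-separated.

If 11 is removed the pieces have sizes 2, 1, 1, 1, 1, 1, 1, 1, 1, 1, 1, 1, all ≤ ⌊14/2⌋ = 7.
No neighbour of 11 does as well, so 11 is the unique centroid.

11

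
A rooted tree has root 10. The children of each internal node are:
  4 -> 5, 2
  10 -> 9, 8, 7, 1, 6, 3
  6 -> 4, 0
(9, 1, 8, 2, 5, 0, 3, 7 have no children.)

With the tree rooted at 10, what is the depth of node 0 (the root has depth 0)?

Climbing from 0 to the root: 0–6–10. That's 2 steps.

2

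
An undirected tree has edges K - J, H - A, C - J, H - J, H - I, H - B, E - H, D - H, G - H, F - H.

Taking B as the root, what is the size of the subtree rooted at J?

J's subtree: {J, K, C}, size 3.

3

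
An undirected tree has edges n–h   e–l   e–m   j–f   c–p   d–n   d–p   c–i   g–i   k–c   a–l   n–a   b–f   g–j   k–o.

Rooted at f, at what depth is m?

Climbing from m to the root: m – e – l – a – n – d – p – c – i – g – j – f. That's 11 steps.

11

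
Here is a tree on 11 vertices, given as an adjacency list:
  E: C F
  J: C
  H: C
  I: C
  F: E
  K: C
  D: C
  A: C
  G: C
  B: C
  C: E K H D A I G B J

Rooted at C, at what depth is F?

C–E–F — 2 edges.

2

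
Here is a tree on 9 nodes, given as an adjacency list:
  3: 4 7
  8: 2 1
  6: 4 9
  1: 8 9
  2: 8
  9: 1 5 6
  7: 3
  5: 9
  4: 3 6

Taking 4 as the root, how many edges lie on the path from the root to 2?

Path from 4 to 2: 4 → 6 → 9 → 1 → 8 → 2, which has 5 edges.

5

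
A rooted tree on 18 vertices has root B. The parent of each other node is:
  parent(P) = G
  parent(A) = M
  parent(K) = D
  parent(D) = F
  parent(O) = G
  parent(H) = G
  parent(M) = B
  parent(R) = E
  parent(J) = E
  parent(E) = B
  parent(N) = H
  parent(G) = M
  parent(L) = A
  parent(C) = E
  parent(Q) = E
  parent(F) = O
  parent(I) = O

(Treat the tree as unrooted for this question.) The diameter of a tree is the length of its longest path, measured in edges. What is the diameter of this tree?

8

Starting from R, a farthest node is K at distance 8.
One longest path: R - E - B - M - G - O - F - D - K.
So the diameter is 8.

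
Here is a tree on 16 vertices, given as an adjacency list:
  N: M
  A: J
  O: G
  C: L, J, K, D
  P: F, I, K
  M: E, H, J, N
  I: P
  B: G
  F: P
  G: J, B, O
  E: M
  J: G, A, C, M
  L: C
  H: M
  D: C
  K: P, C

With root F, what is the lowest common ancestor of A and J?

J

A's ancestor chain is A, J, C, K, P, F and J's is J, C, K, P, F; they first meet at J.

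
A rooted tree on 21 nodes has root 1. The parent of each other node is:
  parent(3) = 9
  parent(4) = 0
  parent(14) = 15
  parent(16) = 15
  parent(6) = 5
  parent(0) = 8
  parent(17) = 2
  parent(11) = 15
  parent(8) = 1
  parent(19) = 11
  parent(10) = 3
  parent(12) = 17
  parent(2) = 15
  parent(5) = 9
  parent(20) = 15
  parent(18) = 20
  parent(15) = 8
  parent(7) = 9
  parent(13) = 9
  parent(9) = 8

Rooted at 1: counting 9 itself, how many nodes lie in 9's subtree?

9's subtree: {9, 5, 7, 3, 13, 6, 10}, size 7.

7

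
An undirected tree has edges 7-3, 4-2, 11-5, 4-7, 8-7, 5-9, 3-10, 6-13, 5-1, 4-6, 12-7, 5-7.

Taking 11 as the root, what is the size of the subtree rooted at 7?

9

The subtree rooted at 7 contains: 7, 4, 3, 8, 12, 6, 2, 10, 13 — 9 nodes.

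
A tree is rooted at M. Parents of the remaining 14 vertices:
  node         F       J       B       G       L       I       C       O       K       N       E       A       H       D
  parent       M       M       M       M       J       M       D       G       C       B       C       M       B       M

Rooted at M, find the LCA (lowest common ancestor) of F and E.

Path F→root: F M; path E→root: E C D M.
First common node: M.

M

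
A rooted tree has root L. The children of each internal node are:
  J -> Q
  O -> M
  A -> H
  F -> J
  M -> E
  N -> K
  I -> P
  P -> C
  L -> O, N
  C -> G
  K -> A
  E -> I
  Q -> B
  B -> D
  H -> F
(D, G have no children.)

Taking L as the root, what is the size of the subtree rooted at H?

6

The subtree rooted at H contains: H, F, J, Q, B, D — 6 nodes.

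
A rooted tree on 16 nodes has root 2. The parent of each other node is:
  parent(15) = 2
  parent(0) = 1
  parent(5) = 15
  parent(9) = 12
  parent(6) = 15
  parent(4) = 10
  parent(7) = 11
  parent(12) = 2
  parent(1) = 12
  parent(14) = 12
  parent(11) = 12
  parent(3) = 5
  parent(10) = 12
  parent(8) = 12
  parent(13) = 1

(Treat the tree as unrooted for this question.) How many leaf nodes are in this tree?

9

The leaves are 0, 3, 4, 6, 7, 8, 9, 13, 14.
That is 9 leaves.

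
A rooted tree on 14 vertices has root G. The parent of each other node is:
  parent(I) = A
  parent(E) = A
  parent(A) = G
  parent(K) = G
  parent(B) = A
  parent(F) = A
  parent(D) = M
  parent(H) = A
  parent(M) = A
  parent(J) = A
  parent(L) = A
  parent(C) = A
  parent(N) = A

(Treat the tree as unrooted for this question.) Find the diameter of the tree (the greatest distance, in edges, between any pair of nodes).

BFS from D reaches K last, at distance 4; BFS from K confirms no node is farther.
Path: D – M – A – G – K.

4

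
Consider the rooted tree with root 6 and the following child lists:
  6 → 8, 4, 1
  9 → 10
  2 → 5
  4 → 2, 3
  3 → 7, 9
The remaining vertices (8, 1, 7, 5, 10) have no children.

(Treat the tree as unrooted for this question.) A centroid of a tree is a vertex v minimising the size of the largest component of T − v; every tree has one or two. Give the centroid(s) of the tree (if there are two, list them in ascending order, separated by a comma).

4

Delete 4: the remaining components have sizes 4, 3, 2. Max 4 ≤ 5, so 4 is a centroid.
No neighbour of 4 does as well, so 4 is the unique centroid.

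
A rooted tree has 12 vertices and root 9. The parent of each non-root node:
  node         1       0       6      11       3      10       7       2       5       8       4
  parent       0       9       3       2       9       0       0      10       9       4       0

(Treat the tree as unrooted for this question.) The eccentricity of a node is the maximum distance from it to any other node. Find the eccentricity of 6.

6

Distances from 6 peak at 6, attained at 11.
6 – 3 – 9 – 0 – 10 – 2 – 11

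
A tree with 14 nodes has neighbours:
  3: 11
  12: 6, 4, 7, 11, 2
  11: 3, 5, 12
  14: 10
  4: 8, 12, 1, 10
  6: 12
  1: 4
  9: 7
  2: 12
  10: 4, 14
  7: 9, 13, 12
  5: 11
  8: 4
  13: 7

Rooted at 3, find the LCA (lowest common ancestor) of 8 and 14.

4

Path 8→root: 8 4 12 11 3; path 14→root: 14 10 4 12 11 3.
First common node: 4.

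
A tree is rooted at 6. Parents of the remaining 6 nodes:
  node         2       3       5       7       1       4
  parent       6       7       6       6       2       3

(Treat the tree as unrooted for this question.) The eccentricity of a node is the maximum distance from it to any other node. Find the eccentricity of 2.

4

The node farthest from 2 is 4, via 2-6-7-3-4 — 4 edges.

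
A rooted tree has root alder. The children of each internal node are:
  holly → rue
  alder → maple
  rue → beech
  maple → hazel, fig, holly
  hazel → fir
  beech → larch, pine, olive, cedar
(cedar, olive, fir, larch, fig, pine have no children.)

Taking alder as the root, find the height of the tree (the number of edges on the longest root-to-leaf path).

5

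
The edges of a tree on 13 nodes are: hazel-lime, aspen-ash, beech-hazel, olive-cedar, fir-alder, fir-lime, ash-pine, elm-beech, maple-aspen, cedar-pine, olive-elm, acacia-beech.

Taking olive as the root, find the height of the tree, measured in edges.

6

alder sits deepest: olive–elm–beech–hazel–lime–fir–alder — 6 edges from the root.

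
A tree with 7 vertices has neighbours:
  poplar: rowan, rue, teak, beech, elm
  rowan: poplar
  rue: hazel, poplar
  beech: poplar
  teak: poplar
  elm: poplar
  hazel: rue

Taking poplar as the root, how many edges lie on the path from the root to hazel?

Climbing from hazel to the root: hazel – rue – poplar. That's 2 steps.

2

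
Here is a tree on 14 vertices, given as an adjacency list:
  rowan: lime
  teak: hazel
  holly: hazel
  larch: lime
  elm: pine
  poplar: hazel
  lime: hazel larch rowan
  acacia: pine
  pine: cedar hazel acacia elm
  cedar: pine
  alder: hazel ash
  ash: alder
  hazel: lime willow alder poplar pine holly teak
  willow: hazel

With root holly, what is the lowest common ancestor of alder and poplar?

hazel

alder's ancestor chain is alder, hazel, holly and poplar's is poplar, hazel, holly; they first meet at hazel.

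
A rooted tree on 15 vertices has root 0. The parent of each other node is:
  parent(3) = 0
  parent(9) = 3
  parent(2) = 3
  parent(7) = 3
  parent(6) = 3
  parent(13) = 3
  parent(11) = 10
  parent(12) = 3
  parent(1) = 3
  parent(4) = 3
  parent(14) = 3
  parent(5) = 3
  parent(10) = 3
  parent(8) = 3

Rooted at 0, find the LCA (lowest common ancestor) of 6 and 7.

3

Ancestors of 6 (toward the root): 6, 3, 0.
Ancestors of 7: 7, 3, 0.
The deepest node appearing in both lists is 3.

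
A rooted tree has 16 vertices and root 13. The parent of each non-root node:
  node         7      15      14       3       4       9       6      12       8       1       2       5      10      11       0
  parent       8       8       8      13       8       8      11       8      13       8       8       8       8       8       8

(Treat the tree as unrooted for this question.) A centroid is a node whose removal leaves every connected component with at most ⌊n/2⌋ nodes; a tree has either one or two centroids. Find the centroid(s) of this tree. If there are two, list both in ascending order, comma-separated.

If 8 is removed the pieces have sizes 2, 2, 1, 1, 1, 1, 1, 1, 1, 1, 1, 1, 1, all ≤ ⌊16/2⌋ = 8.
Every other node leaves some component of size > 8, so the centroid is unique.

8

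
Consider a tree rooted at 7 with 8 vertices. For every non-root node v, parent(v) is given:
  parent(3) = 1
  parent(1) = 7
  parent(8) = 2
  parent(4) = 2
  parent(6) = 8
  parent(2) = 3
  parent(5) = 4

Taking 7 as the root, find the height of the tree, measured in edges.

The longest root-to-leaf path is 7-1-3-2-8-6 (5 edges).

5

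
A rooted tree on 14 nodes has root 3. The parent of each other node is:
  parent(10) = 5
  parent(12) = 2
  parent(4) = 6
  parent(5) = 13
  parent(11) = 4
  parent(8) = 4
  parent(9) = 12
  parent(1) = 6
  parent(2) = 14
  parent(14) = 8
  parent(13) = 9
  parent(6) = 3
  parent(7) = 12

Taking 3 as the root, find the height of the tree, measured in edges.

10

A deepest node is 10, reached by 3 → 6 → 4 → 8 → 14 → 2 → 12 → 9 → 13 → 5 → 10.
That path has 10 edges, so the height is 10.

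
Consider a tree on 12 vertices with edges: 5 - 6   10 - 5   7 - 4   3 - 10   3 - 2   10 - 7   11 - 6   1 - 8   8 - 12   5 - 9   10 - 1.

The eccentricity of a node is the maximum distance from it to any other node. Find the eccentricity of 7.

4

Distances from 7 peak at 4, attained at 12 (11 also at distance 4).
7–10–1–8–12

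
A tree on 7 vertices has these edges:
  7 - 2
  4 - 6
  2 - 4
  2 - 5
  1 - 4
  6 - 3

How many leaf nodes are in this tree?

Exactly 4 nodes have a single neighbour: 1, 3, 5, 7.

4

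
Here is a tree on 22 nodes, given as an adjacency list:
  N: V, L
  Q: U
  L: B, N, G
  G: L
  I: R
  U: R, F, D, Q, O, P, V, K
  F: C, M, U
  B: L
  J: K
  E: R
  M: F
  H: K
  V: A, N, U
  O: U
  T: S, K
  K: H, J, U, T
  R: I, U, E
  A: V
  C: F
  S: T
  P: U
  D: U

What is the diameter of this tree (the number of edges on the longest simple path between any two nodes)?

7

BFS from B reaches S last, at distance 7; BFS from S confirms no node is farther.
Path: B - L - N - V - U - K - T - S.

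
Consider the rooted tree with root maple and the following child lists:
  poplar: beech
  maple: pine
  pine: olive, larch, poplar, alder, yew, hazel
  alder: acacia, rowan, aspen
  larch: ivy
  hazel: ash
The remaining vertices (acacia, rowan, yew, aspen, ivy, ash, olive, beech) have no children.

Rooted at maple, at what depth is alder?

2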